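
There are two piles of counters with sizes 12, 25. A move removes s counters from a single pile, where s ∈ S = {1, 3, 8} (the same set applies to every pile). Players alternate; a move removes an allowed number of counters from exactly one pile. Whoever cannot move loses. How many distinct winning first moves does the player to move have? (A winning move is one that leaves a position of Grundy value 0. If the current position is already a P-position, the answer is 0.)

All piles use S = {1, 3, 8}:
n :  0  1  2  3  4  5  6  7  8  9 10 11 12 13 14 15 16 17 18 19 20 21 22 23 24 25
G :  0  1  0  1  0  1  0  1  2  3  2  0  1  0  1  0  1  0  1  2  3  2  0  1  0  1
Pile A: G(12) = 1.
Pile B: G(25) = 1.
Combined Grundy value = 1 ⊕ 1 = 0.
A winning move leaves total XOR = 0, i.e. changes one component's Grundy value g to g ⊕ X where X is the current total.
Pile A: target g' = 1⊕0 = 1, but every legal move changes the Grundy value (mex property), so 0 moves.
Pile B: target g' = 1⊕0 = 1, but every legal move changes the Grundy value (mex property), so 0 moves.

0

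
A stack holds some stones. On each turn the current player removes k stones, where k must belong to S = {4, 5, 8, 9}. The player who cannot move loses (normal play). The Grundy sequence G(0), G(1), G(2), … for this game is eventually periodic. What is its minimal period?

G(0) = 0
G(1) = mex{} = 0
G(2) = mex{} = 0
G(3) = mex{} = 0
G(4) = mex{0} = 1
G(5) = mex{0,0} = 1
G(6) = mex{0,0} = 1
G(7) = mex{0,0} = 1
G(8) = mex{1,0,0} = 2
G(9) = mex{1,1,0,0} = 2
G(10) = mex{1,1,0,0} = 2
G(11) = mex{1,1,0,0} = 2
G(12) = mex{2,1,1,0} = 3
G(13) = mex{2,2,1,1} = 0
G(14) = mex{2,2,1,1} = 0
G(15) = mex{2,2,1,1} = 0
G(16) = mex{3,2,2,1} = 0
G(17) = mex{0,3,2,2} = 1
G(18) = mex{0,0,2,2} = 1
G(19) = mex{0,0,2,2} = 1
G(20) = mex{0,0,3,2} = 1
G(21) = mex{1,0,0,3} = 2
G(22) = mex{1,1,0,0} = 2
G(23) = mex{1,1,0,0} = 2
G(24) = mex{1,1,0,0} = 2
G(25) = mex{2,1,1,0} = 3
G(26) = mex{2,2,1,1} = 0
G(27) = mex{2,2,1,1} = 0
G(n+13) = G(n) holds for n = 0,…,8 (a full window of length max(S) = 9), so the sequence is purely periodic with period 13.

13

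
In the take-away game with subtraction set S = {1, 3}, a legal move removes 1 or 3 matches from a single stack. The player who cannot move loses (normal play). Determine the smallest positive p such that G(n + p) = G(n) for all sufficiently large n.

n :  0  1  2  3  4  5  6  7  8  9 10 11 12 13 14
G :  0  1  0  1  0  1  0  1  0  1  0  1  0  1  0
G(n+2) = G(n) holds for n = 0,…,2 (a full window of length max(S) = 3), so the sequence is purely periodic with period 2.

2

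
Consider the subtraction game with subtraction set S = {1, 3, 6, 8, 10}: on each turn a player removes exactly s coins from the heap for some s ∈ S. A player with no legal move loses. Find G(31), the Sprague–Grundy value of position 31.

0

G(0) = 0
G(1) = mex{0} = 1
G(2) = mex{1} = 0
G(3) = mex{0,0} = 1
G(4) = mex{1,1} = 0
G(5) = mex{0,0} = 1
G(6) = mex{1,1,0} = 2
G(7) = mex{2,0,1} = 3
G(8) = mex{3,1,0,0} = 2
G(9) = mex{2,2,1,1} = 0
G(10) = mex{0,3,0,0,0} = 1
G(11) = mex{1,2,1,1,1} = 0
G(12) = mex{0,0,2,0,0} = 1
G(13) = mex{1,1,3,1,1} = 0
G(14) = mex{0,0,2,2,0} = 1
G(15) = mex{1,1,0,3,1} = 2
G(16) = mex{2,0,1,2,2} = 3
G(17) = mex{3,1,0,0,3} = 2
G(18) = mex{2,2,1,1,2} = 0
G(19) = mex{0,3,0,0,0} = 1
G(20) = mex{1,2,1,1,1} = 0
G(21) = mex{0,0,2,0,0} = 1
G(22) = mex{1,1,3,1,1} = 0
G(23) = mex{0,0,2,2,0} = 1
G(24) = mex{1,1,0,3,1} = 2
G(25) = mex{2,0,1,2,2} = 3
G(26) = mex{3,1,0,0,3} = 2
G(27) = mex{2,2,1,1,2} = 0
G(28) = mex{0,3,0,0,0} = 1
G(29) = mex{1,2,1,1,1} = 0
G(30) = mex{0,0,2,0,0} = 1
G(31) = mex{1,1,3,1,1} = 0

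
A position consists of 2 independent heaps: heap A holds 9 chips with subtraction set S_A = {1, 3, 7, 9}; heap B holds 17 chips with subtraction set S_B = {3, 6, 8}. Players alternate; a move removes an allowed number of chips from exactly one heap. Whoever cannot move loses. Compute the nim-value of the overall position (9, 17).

Heap A, S = {1, 3, 7, 9}:
G(0) = 0
G(1) = mex{0} = 1
G(2) = mex{1} = 0
G(3) = mex{0,0} = 1
G(4) = mex{1,1} = 0
G(5) = mex{0,0} = 1
G(6) = mex{1,1} = 0
G(7) = mex{0,0,0} = 1
G(8) = mex{1,1,1} = 0
G(9) = mex{0,0,0,0} = 1
G_A(9) = 1.
Heap B, S = {3, 6, 8}:
n :  0  1  2  3  4  5  6  7  8  9 10 11 12 13 14 15 16 17
G :  0  0  0  1  1  1  2  2  2  3  3  0  0  0  1  1  1  2
G_B(17) = 2.
Combined Grundy value = 1 ⊕ 2 = 3.

3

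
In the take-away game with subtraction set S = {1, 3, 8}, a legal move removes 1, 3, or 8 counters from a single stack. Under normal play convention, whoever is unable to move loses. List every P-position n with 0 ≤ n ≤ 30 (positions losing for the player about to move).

0, 2, 4, 6, 11, 13, 15, 17, 22, 24, 26, 28

n :  0  1  2  3  4  5  6  7  8  9 10 11 12 13 14 15 16 17 18 19 20 21 22 23 24 25 26 27 28 29 30
G :  0  1  0  1  0  1  0  1  2  3  2  0  1  0  1  0  1  0  1  2  3  2  0  1  0  1  0  1  0  1  2
P-positions are exactly the n with G(n) = 0.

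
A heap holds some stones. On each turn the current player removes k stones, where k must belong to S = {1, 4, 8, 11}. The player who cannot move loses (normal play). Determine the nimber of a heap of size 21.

2

G(0) = 0
G(1) = mex{0} = 1
G(2) = mex{1} = 0
G(3) = mex{0} = 1
G(4) = mex{1,0} = 2
G(5) = mex{2,1} = 0
G(6) = mex{0,0} = 1
G(7) = mex{1,1} = 0
G(8) = mex{0,2,0} = 1
G(9) = mex{1,0,1} = 2
G(10) = mex{2,1,0} = 3
G(11) = mex{3,0,1,0} = 2
G(12) = mex{2,1,2,1} = 0
G(13) = mex{0,2,0,0} = 1
G(14) = mex{1,3,1,1} = 0
G(15) = mex{0,2,0,2} = 1
G(16) = mex{1,0,1,0} = 2
G(17) = mex{2,1,2,1} = 0
G(18) = mex{0,0,3,0} = 1
G(19) = mex{1,1,2,1} = 0
G(20) = mex{0,2,0,2} = 1
G(21) = mex{1,0,1,3} = 2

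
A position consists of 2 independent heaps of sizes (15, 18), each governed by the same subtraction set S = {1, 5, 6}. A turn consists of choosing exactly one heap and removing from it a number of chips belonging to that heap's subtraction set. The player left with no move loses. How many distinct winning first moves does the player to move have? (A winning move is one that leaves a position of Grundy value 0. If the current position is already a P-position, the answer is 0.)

All heaps use S = {1, 5, 6}:
G(0) = 0
G(1) = mex{0} = 1
G(2) = mex{1} = 0
G(3) = mex{0} = 1
G(4) = mex{1} = 0
G(5) = mex{0,0} = 1
G(6) = mex{1,1,0} = 2
G(7) = mex{2,0,1} = 3
G(8) = mex{3,1,0} = 2
G(9) = mex{2,0,1} = 3
G(10) = mex{3,1,0} = 2
G(11) = mex{2,2,1} = 0
G(12) = mex{0,3,2} = 1
G(13) = mex{1,2,3} = 0
G(14) = mex{0,3,2} = 1
G(15) = mex{1,2,3} = 0
G(16) = mex{0,0,2} = 1
G(17) = mex{1,1,0} = 2
G(18) = mex{2,0,1} = 3
Heap A: G(15) = 0.
Heap B: G(18) = 3.
Combined Grundy value = 0 ⊕ 3 = 3.
A winning move leaves total XOR = 0, i.e. changes one component's Grundy value g to g ⊕ X where X is the current total.
Heap A: need g' = 0⊕3 = 3. Options: 15−1→G=1, 15−5→G=2, 15−6→G=3. Hits: 1.
Heap B: need g' = 3⊕3 = 0. Options: 18−1→G=2, 18−5→G=0, 18−6→G=1. Hits: 1.

2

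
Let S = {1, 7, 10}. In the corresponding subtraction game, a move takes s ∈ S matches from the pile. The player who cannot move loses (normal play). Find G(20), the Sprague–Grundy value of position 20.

n :  0  1  2  3  4  5  6  7  8  9 10 11 12 13 14 15 16 17 18 19 20
G :  0  1  0  1  0  1  0  1  0  1  2  3  2  3  2  3  2  0  1  0  1

1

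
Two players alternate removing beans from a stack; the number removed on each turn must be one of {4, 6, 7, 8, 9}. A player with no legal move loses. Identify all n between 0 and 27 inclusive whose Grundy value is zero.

n :  0  1  2  3  4  5  6  7  8  9 10 11 12 13 14 15 16 17 18 19 20 21 22 23 24 25 26 27
G :  0  0  0  0  1  1  1  1  2  2  2  2  3  0  0  0  0  1  1  1  1  2  2  2  2  3  0  0
P-positions are exactly the n with G(n) = 0.

0, 1, 2, 3, 13, 14, 15, 16, 26, 27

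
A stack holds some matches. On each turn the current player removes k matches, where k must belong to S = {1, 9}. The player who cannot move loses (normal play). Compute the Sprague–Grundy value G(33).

1

G(0) = 0
G(1) = mex{0} = 1
G(2) = mex{1} = 0
G(3) = mex{0} = 1
G(4) = mex{1} = 0
G(5) = mex{0} = 1
G(6) = mex{1} = 0
G(7) = mex{0} = 1
G(8) = mex{1} = 0
G(9) = mex{0,0} = 1
G(10) = mex{1,1} = 0
G(11) = mex{0,0} = 1
G(12) = mex{1,1} = 0
G(13) = mex{0,0} = 1
G(14) = mex{1,1} = 0
G(15) = mex{0,0} = 1
G(16) = mex{1,1} = 0
G(17) = mex{0,0} = 1
G(18) = mex{1,1} = 0
G(19) = mex{0,0} = 1
G(20) = mex{1,1} = 0
G(21) = mex{0,0} = 1
G(22) = mex{1,1} = 0
G(23) = mex{0,0} = 1
G(24) = mex{1,1} = 0
G(25) = mex{0,0} = 1
G(26) = mex{1,1} = 0
G(27) = mex{0,0} = 1
G(28) = mex{1,1} = 0
G(29) = mex{0,0} = 1
G(30) = mex{1,1} = 0
G(31) = mex{0,0} = 1
G(32) = mex{1,1} = 0
G(33) = mex{0,0} = 1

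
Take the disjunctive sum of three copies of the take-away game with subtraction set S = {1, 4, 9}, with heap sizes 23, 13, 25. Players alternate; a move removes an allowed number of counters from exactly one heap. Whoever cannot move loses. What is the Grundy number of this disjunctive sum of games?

All heaps use S = {1, 4, 9}:
G(0) = 0
G(1) = mex{0} = 1
G(2) = mex{1} = 0
G(3) = mex{0} = 1
G(4) = mex{1,0} = 2
G(5) = mex{2,1} = 0
G(6) = mex{0,0} = 1
G(7) = mex{1,1} = 0
G(8) = mex{0,2} = 1
G(9) = mex{1,0,0} = 2
G(10) = mex{2,1,1} = 0
G(11) = mex{0,0,0} = 1
G(12) = mex{1,1,1} = 0
G(13) = mex{0,2,2} = 1
G(14) = mex{1,0,0} = 2
G(15) = mex{2,1,1} = 0
G(16) = mex{0,0,0} = 1
G(17) = mex{1,1,1} = 0
G(18) = mex{0,2,2} = 1
G(19) = mex{1,0,0} = 2
G(20) = mex{2,1,1} = 0
G(21) = mex{0,0,0} = 1
G(22) = mex{1,1,1} = 0
G(23) = mex{0,2,2} = 1
G(24) = mex{1,0,0} = 2
G(25) = mex{2,1,1} = 0
Heap A: G(23) = 1.
Heap B: G(13) = 1.
Heap C: G(25) = 0.
Combined Grundy value = 1 ⊕ 1 ⊕ 0 = 0.

0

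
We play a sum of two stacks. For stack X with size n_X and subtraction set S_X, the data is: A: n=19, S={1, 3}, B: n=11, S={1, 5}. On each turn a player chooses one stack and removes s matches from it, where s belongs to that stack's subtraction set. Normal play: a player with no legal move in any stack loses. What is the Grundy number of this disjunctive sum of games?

Stack A, S = {1, 3}:
n :  0  1  2  3  4  5  6  7  8  9 10 11 12 13 14 15 16 17 18 19
G :  0  1  0  1  0  1  0  1  0  1  0  1  0  1  0  1  0  1  0  1
G_A(19) = 1.
Stack B, S = {1, 5}:
G(0) = 0
G(1) = mex{0} = 1
G(2) = mex{1} = 0
G(3) = mex{0} = 1
G(4) = mex{1} = 0
G(5) = mex{0,0} = 1
G(6) = mex{1,1} = 0
G(7) = mex{0,0} = 1
G(8) = mex{1,1} = 0
G(9) = mex{0,0} = 1
G(10) = mex{1,1} = 0
G(11) = mex{0,0} = 1
G_B(11) = 1.
Combined Grundy value = 1 ⊕ 1 = 0.

0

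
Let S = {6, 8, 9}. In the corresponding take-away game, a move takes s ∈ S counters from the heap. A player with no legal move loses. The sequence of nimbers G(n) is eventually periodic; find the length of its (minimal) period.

15

G(0) = 0
G(1) = mex{} = 0
G(2) = mex{} = 0
G(3) = mex{} = 0
G(4) = mex{} = 0
G(5) = mex{} = 0
G(6) = mex{0} = 1
G(7) = mex{0} = 1
G(8) = mex{0,0} = 1
G(9) = mex{0,0,0} = 1
G(10) = mex{0,0,0} = 1
G(11) = mex{0,0,0} = 1
G(12) = mex{1,0,0} = 2
G(13) = mex{1,0,0} = 2
G(14) = mex{1,1,0} = 2
G(15) = mex{1,1,1} = 0
G(16) = mex{1,1,1} = 0
G(17) = mex{1,1,1} = 0
G(18) = mex{2,1,1} = 0
G(19) = mex{2,1,1} = 0
G(20) = mex{2,2,1} = 0
G(21) = mex{0,2,2} = 1
G(22) = mex{0,2,2} = 1
G(23) = mex{0,0,2} = 1
G(24) = mex{0,0,0} = 1
G(25) = mex{0,0,0} = 1
G(26) = mex{0,0,0} = 1
G(27) = mex{1,0,0} = 2
G(28) = mex{1,0,0} = 2
G(29) = mex{1,1,0} = 2
G(30) = mex{1,1,1} = 0
G(31) = mex{1,1,1} = 0
G(n+15) = G(n) holds for n = 0,…,8 (a full window of length max(S) = 9), so the sequence is purely periodic with period 15.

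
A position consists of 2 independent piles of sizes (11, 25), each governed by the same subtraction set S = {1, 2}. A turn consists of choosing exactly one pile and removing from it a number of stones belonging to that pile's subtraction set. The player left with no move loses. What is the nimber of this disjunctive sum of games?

3

All piles use S = {1, 2}:
G(0) = 0
G(1) = mex{0} = 1
G(2) = mex{1,0} = 2
G(3) = mex{2,1} = 0
G(4) = mex{0,2} = 1
G(5) = mex{1,0} = 2
G(6) = mex{2,1} = 0
G(7) = mex{0,2} = 1
G(8) = mex{1,0} = 2
G(9) = mex{2,1} = 0
G(10) = mex{0,2} = 1
G(11) = mex{1,0} = 2
G(12) = mex{2,1} = 0
G(13) = mex{0,2} = 1
G(14) = mex{1,0} = 2
G(15) = mex{2,1} = 0
G(16) = mex{0,2} = 1
G(17) = mex{1,0} = 2
G(18) = mex{2,1} = 0
G(19) = mex{0,2} = 1
G(20) = mex{1,0} = 2
G(21) = mex{2,1} = 0
G(22) = mex{0,2} = 1
G(23) = mex{1,0} = 2
G(24) = mex{2,1} = 0
G(25) = mex{0,2} = 1
Pile A: G(11) = 2.
Pile B: G(25) = 1.
Combined Grundy value = 2 ⊕ 1 = 3.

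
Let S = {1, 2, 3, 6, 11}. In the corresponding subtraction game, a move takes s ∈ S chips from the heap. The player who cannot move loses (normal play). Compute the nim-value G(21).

n :  0  1  2  3  4  5  6  7  8  9 10 11 12 13 14 15 16 17 18 19 20 21
G :  0  1  2  3  0  1  2  3  0  1  2  3  0  1  2  3  0  1  2  3  0  1

1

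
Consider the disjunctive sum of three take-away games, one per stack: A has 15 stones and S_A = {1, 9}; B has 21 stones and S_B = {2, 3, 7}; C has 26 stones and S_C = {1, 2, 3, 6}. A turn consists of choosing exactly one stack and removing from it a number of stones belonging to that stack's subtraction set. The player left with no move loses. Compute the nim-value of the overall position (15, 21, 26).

Stack A, S = {1, 9}:
G(0) = 0
G(1) = mex{0} = 1
G(2) = mex{1} = 0
G(3) = mex{0} = 1
G(4) = mex{1} = 0
G(5) = mex{0} = 1
G(6) = mex{1} = 0
G(7) = mex{0} = 1
G(8) = mex{1} = 0
G(9) = mex{0,0} = 1
G(10) = mex{1,1} = 0
G(11) = mex{0,0} = 1
G(12) = mex{1,1} = 0
G(13) = mex{0,0} = 1
G(14) = mex{1,1} = 0
G(15) = mex{0,0} = 1
G_A(15) = 1.
Stack B, S = {2, 3, 7}:
G(0) = 0
G(1) = mex{} = 0
G(2) = mex{0} = 1
G(3) = mex{0,0} = 1
G(4) = mex{1,0} = 2
G(5) = mex{1,1} = 0
G(6) = mex{2,1} = 0
G(7) = mex{0,2,0} = 1
G(8) = mex{0,0,0} = 1
G(9) = mex{1,0,1} = 2
G(10) = mex{1,1,1} = 0
G(11) = mex{2,1,2} = 0
G(12) = mex{0,2,0} = 1
G(13) = mex{0,0,0} = 1
G(14) = mex{1,0,1} = 2
G(15) = mex{1,1,1} = 0
G(16) = mex{2,1,2} = 0
G(17) = mex{0,2,0} = 1
G(18) = mex{0,0,0} = 1
G(19) = mex{1,0,1} = 2
G(20) = mex{1,1,1} = 0
G(21) = mex{2,1,2} = 0
G_B(21) = 0.
Stack C, S = {1, 2, 3, 6}:
G(0) = 0
G(1) = mex{0} = 1
G(2) = mex{1,0} = 2
G(3) = mex{2,1,0} = 3
G(4) = mex{3,2,1} = 0
G(5) = mex{0,3,2} = 1
G(6) = mex{1,0,3,0} = 2
G(7) = mex{2,1,0,1} = 3
G(8) = mex{3,2,1,2} = 0
G(9) = mex{0,3,2,3} = 1
G(10) = mex{1,0,3,0} = 2
G(11) = mex{2,1,0,1} = 3
G(12) = mex{3,2,1,2} = 0
G(13) = mex{0,3,2,3} = 1
G(14) = mex{1,0,3,0} = 2
G(15) = mex{2,1,0,1} = 3
G(16) = mex{3,2,1,2} = 0
G(17) = mex{0,3,2,3} = 1
G(18) = mex{1,0,3,0} = 2
G(19) = mex{2,1,0,1} = 3
G(20) = mex{3,2,1,2} = 0
G(21) = mex{0,3,2,3} = 1
G(22) = mex{1,0,3,0} = 2
G(23) = mex{2,1,0,1} = 3
G(24) = mex{3,2,1,2} = 0
G(25) = mex{0,3,2,3} = 1
G(26) = mex{1,0,3,0} = 2
G_C(26) = 2.
Combined Grundy value = 1 ⊕ 0 ⊕ 2 = 3.

3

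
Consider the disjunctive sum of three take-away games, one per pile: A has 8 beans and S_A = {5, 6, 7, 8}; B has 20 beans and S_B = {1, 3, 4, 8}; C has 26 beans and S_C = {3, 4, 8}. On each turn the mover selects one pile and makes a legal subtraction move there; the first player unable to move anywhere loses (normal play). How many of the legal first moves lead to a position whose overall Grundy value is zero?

2

Pile A, S = {5, 6, 7, 8}:
G(0) = 0
G(1) = mex{} = 0
G(2) = mex{} = 0
G(3) = mex{} = 0
G(4) = mex{} = 0
G(5) = mex{0} = 1
G(6) = mex{0,0} = 1
G(7) = mex{0,0,0} = 1
G(8) = mex{0,0,0,0} = 1
G_A(8) = 1.
Pile B, S = {1, 3, 4, 8}:
G(0) = 0
G(1) = mex{0} = 1
G(2) = mex{1} = 0
G(3) = mex{0,0} = 1
G(4) = mex{1,1,0} = 2
G(5) = mex{2,0,1} = 3
G(6) = mex{3,1,0} = 2
G(7) = mex{2,2,1} = 0
G(8) = mex{0,3,2,0} = 1
G(9) = mex{1,2,3,1} = 0
G(10) = mex{0,0,2,0} = 1
G(11) = mex{1,1,0,1} = 2
G(12) = mex{2,0,1,2} = 3
G(13) = mex{3,1,0,3} = 2
G(14) = mex{2,2,1,2} = 0
G(15) = mex{0,3,2,0} = 1
G(16) = mex{1,2,3,1} = 0
G(17) = mex{0,0,2,0} = 1
G(18) = mex{1,1,0,1} = 2
G(19) = mex{2,0,1,2} = 3
G(20) = mex{3,1,0,3} = 2
G_B(20) = 2.
Pile C, S = {3, 4, 8}:
G(0) = 0
G(1) = mex{} = 0
G(2) = mex{} = 0
G(3) = mex{0} = 1
G(4) = mex{0,0} = 1
G(5) = mex{0,0} = 1
G(6) = mex{1,0} = 2
G(7) = mex{1,1} = 0
G(8) = mex{1,1,0} = 2
G(9) = mex{2,1,0} = 3
G(10) = mex{0,2,0} = 1
G(11) = mex{2,0,1} = 3
G(12) = mex{3,2,1} = 0
G(13) = mex{1,3,1} = 0
G(14) = mex{3,1,2} = 0
G(15) = mex{0,3,0} = 1
G(16) = mex{0,0,2} = 1
G(17) = mex{0,0,3} = 1
G(18) = mex{1,0,1} = 2
G(19) = mex{1,1,3} = 0
G(20) = mex{1,1,0} = 2
G(21) = mex{2,1,0} = 3
G(22) = mex{0,2,0} = 1
G(23) = mex{2,0,1} = 3
G(24) = mex{3,2,1} = 0
G(25) = mex{1,3,1} = 0
G(26) = mex{3,1,2} = 0
G_C(26) = 0.
Combined Grundy value = 1 ⊕ 2 ⊕ 0 = 3.
A winning move leaves total XOR = 0, i.e. changes one component's Grundy value g to g ⊕ X where X is the current total.
Pile A: need g' = 1⊕3 = 2. Options: 8−5→G=0, 8−6→G=0, 8−7→G=0, 8−8→G=0. Hits: 0.
Pile B: need g' = 2⊕3 = 1. Options: 20−1→G=3, 20−3→G=1, 20−4→G=0, 20−8→G=3. Hits: 1.
Pile C: need g' = 0⊕3 = 3. Options: 26−3→G=3, 26−4→G=1, 26−8→G=2. Hits: 1.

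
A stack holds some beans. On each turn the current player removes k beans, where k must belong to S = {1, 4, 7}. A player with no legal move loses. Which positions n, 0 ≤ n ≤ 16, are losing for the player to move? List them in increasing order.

0, 2, 5, 8, 10, 13, 16

G(0) = 0
G(1) = mex{0} = 1
G(2) = mex{1} = 0
G(3) = mex{0} = 1
G(4) = mex{1,0} = 2
G(5) = mex{2,1} = 0
G(6) = mex{0,0} = 1
G(7) = mex{1,1,0} = 2
G(8) = mex{2,2,1} = 0
G(9) = mex{0,0,0} = 1
G(10) = mex{1,1,1} = 0
G(11) = mex{0,2,2} = 1
G(12) = mex{1,0,0} = 2
G(13) = mex{2,1,1} = 0
G(14) = mex{0,0,2} = 1
G(15) = mex{1,1,0} = 2
G(16) = mex{2,2,1} = 0
P-positions are exactly the n with G(n) = 0.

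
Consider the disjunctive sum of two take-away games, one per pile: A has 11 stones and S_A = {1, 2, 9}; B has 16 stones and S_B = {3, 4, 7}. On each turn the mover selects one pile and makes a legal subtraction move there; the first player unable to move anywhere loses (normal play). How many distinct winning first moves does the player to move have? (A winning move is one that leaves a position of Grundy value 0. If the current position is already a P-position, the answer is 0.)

Pile A, S = {1, 2, 9}:
G(0) = 0
G(1) = mex{0} = 1
G(2) = mex{1,0} = 2
G(3) = mex{2,1} = 0
G(4) = mex{0,2} = 1
G(5) = mex{1,0} = 2
G(6) = mex{2,1} = 0
G(7) = mex{0,2} = 1
G(8) = mex{1,0} = 2
G(9) = mex{2,1,0} = 3
G(10) = mex{3,2,1} = 0
G(11) = mex{0,3,2} = 1
G_A(11) = 1.
Pile B, S = {3, 4, 7}:
n :  0  1  2  3  4  5  6  7  8  9 10 11 12 13 14 15 16
G :  0  0  0  1  1  1  2  2  2  3  0  0  0  1  1  1  2
G_B(16) = 2.
Combined Grundy value = 1 ⊕ 2 = 3.
A winning move leaves total XOR = 0, i.e. changes one component's Grundy value g to g ⊕ X where X is the current total.
Pile A: need g' = 1⊕3 = 2. Options: 11−1→G=0, 11−2→G=3, 11−9→G=2. Hits: 1.
Pile B: need g' = 2⊕3 = 1. Options: 16−3→G=1, 16−4→G=0, 16−7→G=3. Hits: 1.

2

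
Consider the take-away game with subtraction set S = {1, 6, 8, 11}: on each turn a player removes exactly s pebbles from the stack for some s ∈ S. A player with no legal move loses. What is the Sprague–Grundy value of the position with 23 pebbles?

G(0) = 0
G(1) = mex{0} = 1
G(2) = mex{1} = 0
G(3) = mex{0} = 1
G(4) = mex{1} = 0
G(5) = mex{0} = 1
G(6) = mex{1,0} = 2
G(7) = mex{2,1} = 0
G(8) = mex{0,0,0} = 1
G(9) = mex{1,1,1} = 0
G(10) = mex{0,0,0} = 1
G(11) = mex{1,1,1,0} = 2
G(12) = mex{2,2,0,1} = 3
G(13) = mex{3,0,1,0} = 2
G(14) = mex{2,1,2,1} = 0
G(15) = mex{0,0,0,0} = 1
G(16) = mex{1,1,1,1} = 0
G(17) = mex{0,2,0,2} = 1
G(18) = mex{1,3,1,0} = 2
G(19) = mex{2,2,2,1} = 0
G(20) = mex{0,0,3,0} = 1
G(21) = mex{1,1,2,1} = 0
G(22) = mex{0,0,0,2} = 1
G(23) = mex{1,1,1,3} = 0

0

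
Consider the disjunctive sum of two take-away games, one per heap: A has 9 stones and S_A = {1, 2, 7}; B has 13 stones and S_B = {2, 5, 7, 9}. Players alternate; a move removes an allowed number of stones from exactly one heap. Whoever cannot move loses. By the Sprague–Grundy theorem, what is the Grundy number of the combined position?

Heap A, S = {1, 2, 7}:
n : 0 1 2 3 4 5 6 7 8 9
G : 0 1 2 0 1 2 0 1 2 0
G_A(9) = 0.
Heap B, S = {2, 5, 7, 9}:
n :  0  1  2  3  4  5  6  7  8  9 10 11 12 13
G :  0  0  1  1  0  2  1  3  2  2  3  3  0  4
G_B(13) = 4.
Combined Grundy value = 0 ⊕ 4 = 4.

4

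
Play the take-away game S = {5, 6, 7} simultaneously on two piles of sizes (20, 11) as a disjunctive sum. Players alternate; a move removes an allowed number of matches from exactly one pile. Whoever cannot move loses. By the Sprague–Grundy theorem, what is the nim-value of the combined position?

3

All piles use S = {5, 6, 7}:
G(0) = 0
G(1) = mex{} = 0
G(2) = mex{} = 0
G(3) = mex{} = 0
G(4) = mex{} = 0
G(5) = mex{0} = 1
G(6) = mex{0,0} = 1
G(7) = mex{0,0,0} = 1
G(8) = mex{0,0,0} = 1
G(9) = mex{0,0,0} = 1
G(10) = mex{1,0,0} = 2
G(11) = mex{1,1,0} = 2
G(12) = mex{1,1,1} = 0
G(13) = mex{1,1,1} = 0
G(14) = mex{1,1,1} = 0
G(15) = mex{2,1,1} = 0
G(16) = mex{2,2,1} = 0
G(17) = mex{0,2,2} = 1
G(18) = mex{0,0,2} = 1
G(19) = mex{0,0,0} = 1
G(20) = mex{0,0,0} = 1
Pile A: G(20) = 1.
Pile B: G(11) = 2.
Combined Grundy value = 1 ⊕ 2 = 3.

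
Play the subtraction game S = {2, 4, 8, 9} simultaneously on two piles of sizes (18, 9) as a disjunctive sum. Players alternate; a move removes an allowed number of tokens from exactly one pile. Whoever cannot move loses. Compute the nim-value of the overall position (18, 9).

All piles use S = {2, 4, 8, 9}:
G(0) = 0
G(1) = mex{} = 0
G(2) = mex{0} = 1
G(3) = mex{0} = 1
G(4) = mex{1,0} = 2
G(5) = mex{1,0} = 2
G(6) = mex{2,1} = 0
G(7) = mex{2,1} = 0
G(8) = mex{0,2,0} = 1
G(9) = mex{0,2,0,0} = 1
G(10) = mex{1,0,1,0} = 2
G(11) = mex{1,0,1,1} = 2
G(12) = mex{2,1,2,1} = 0
G(13) = mex{2,1,2,2} = 0
G(14) = mex{0,2,0,2} = 1
G(15) = mex{0,2,0,0} = 1
G(16) = mex{1,0,1,0} = 2
G(17) = mex{1,0,1,1} = 2
G(18) = mex{2,1,2,1} = 0
Pile A: G(18) = 0.
Pile B: G(9) = 1.
Combined Grundy value = 0 ⊕ 1 = 1.

1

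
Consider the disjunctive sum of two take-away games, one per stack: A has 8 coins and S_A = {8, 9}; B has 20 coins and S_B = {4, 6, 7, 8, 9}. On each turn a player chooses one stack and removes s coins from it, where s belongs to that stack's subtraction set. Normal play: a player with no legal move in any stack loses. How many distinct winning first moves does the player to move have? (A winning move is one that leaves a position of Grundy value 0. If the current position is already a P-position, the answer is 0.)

0

Stack A, S = {8, 9}:
G(0) = 0
G(1) = mex{} = 0
G(2) = mex{} = 0
G(3) = mex{} = 0
G(4) = mex{} = 0
G(5) = mex{} = 0
G(6) = mex{} = 0
G(7) = mex{} = 0
G(8) = mex{0} = 1
G_A(8) = 1.
Stack B, S = {4, 6, 7, 8, 9}:
G(0) = 0
G(1) = mex{} = 0
G(2) = mex{} = 0
G(3) = mex{} = 0
G(4) = mex{0} = 1
G(5) = mex{0} = 1
G(6) = mex{0,0} = 1
G(7) = mex{0,0,0} = 1
G(8) = mex{1,0,0,0} = 2
G(9) = mex{1,0,0,0,0} = 2
G(10) = mex{1,1,0,0,0} = 2
G(11) = mex{1,1,1,0,0} = 2
G(12) = mex{2,1,1,1,0} = 3
G(13) = mex{2,1,1,1,1} = 0
G(14) = mex{2,2,1,1,1} = 0
G(15) = mex{2,2,2,1,1} = 0
G(16) = mex{3,2,2,2,1} = 0
G(17) = mex{0,2,2,2,2} = 1
G(18) = mex{0,3,2,2,2} = 1
G(19) = mex{0,0,3,2,2} = 1
G(20) = mex{0,0,0,3,2} = 1
G_B(20) = 1.
Combined Grundy value = 1 ⊕ 1 = 0.
A winning move leaves total XOR = 0, i.e. changes one component's Grundy value g to g ⊕ X where X is the current total.
Stack A: target g' = 1⊕0 = 1, but every legal move changes the Grundy value (mex property), so 0 moves.
Stack B: target g' = 1⊕0 = 1, but every legal move changes the Grundy value (mex property), so 0 moves.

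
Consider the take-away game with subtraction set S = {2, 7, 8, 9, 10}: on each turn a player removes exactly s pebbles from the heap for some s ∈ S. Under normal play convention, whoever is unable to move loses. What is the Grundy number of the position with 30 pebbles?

G(0) = 0
G(1) = mex{} = 0
G(2) = mex{0} = 1
G(3) = mex{0} = 1
G(4) = mex{1} = 0
G(5) = mex{1} = 0
G(6) = mex{0} = 1
G(7) = mex{0,0} = 1
G(8) = mex{1,0,0} = 2
G(9) = mex{1,1,0,0} = 2
G(10) = mex{2,1,1,0,0} = 3
G(11) = mex{2,0,1,1,0} = 3
G(12) = mex{3,0,0,1,1} = 2
G(13) = mex{3,1,0,0,1} = 2
G(14) = mex{2,1,1,0,0} = 3
G(15) = mex{2,2,1,1,0} = 3
G(16) = mex{3,2,2,1,1} = 0
G(17) = mex{3,3,2,2,1} = 0
G(18) = mex{0,3,3,2,2} = 1
G(19) = mex{0,2,3,3,2} = 1
G(20) = mex{1,2,2,3,3} = 0
G(21) = mex{1,3,2,2,3} = 0
G(22) = mex{0,3,3,2,2} = 1
G(23) = mex{0,0,3,3,2} = 1
G(24) = mex{1,0,0,3,3} = 2
G(25) = mex{1,1,0,0,3} = 2
G(26) = mex{2,1,1,0,0} = 3
G(27) = mex{2,0,1,1,0} = 3
G(28) = mex{3,0,0,1,1} = 2
G(29) = mex{3,1,0,0,1} = 2
G(30) = mex{2,1,1,0,0} = 3

3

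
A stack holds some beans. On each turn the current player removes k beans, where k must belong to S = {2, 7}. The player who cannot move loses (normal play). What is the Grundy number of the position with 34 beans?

G(0) = 0
G(1) = mex{} = 0
G(2) = mex{0} = 1
G(3) = mex{0} = 1
G(4) = mex{1} = 0
G(5) = mex{1} = 0
G(6) = mex{0} = 1
G(7) = mex{0,0} = 1
G(8) = mex{1,0} = 2
G(9) = mex{1,1} = 0
G(10) = mex{2,1} = 0
G(11) = mex{0,0} = 1
G(12) = mex{0,0} = 1
G(13) = mex{1,1} = 0
G(14) = mex{1,1} = 0
G(15) = mex{0,2} = 1
G(16) = mex{0,0} = 1
G(17) = mex{1,0} = 2
G(18) = mex{1,1} = 0
G(19) = mex{2,1} = 0
G(20) = mex{0,0} = 1
G(21) = mex{0,0} = 1
G(22) = mex{1,1} = 0
G(23) = mex{1,1} = 0
G(24) = mex{0,2} = 1
G(25) = mex{0,0} = 1
G(26) = mex{1,0} = 2
G(27) = mex{1,1} = 0
G(28) = mex{2,1} = 0
G(29) = mex{0,0} = 1
G(30) = mex{0,0} = 1
G(31) = mex{1,1} = 0
G(32) = mex{1,1} = 0
G(33) = mex{0,2} = 1
G(34) = mex{0,0} = 1

1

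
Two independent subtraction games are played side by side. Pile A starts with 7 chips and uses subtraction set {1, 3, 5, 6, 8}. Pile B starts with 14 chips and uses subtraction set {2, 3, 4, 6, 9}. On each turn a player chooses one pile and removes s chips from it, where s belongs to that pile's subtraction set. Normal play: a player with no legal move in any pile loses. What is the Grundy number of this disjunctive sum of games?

0

Pile A, S = {1, 3, 5, 6, 8}:
n : 0 1 2 3 4 5 6 7
G : 0 1 0 1 0 1 2 3
G_A(7) = 3.
Pile B, S = {2, 3, 4, 6, 9}:
n :  0  1  2  3  4  5  6  7  8  9 10 11 12 13 14
G :  0  0  1  1  2  2  3  3  0  4  1  5  2  0  3
G_B(14) = 3.
Combined Grundy value = 3 ⊕ 3 = 0.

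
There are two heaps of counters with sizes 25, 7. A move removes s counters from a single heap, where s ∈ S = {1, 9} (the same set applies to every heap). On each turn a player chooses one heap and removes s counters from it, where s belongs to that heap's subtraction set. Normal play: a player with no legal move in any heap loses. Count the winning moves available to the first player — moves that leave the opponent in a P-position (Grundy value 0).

0

All heaps use S = {1, 9}:
G(0) = 0
G(1) = mex{0} = 1
G(2) = mex{1} = 0
G(3) = mex{0} = 1
G(4) = mex{1} = 0
G(5) = mex{0} = 1
G(6) = mex{1} = 0
G(7) = mex{0} = 1
G(8) = mex{1} = 0
G(9) = mex{0,0} = 1
G(10) = mex{1,1} = 0
G(11) = mex{0,0} = 1
G(12) = mex{1,1} = 0
G(13) = mex{0,0} = 1
G(14) = mex{1,1} = 0
G(15) = mex{0,0} = 1
G(16) = mex{1,1} = 0
G(17) = mex{0,0} = 1
G(18) = mex{1,1} = 0
G(19) = mex{0,0} = 1
G(20) = mex{1,1} = 0
G(21) = mex{0,0} = 1
G(22) = mex{1,1} = 0
G(23) = mex{0,0} = 1
G(24) = mex{1,1} = 0
G(25) = mex{0,0} = 1
Heap A: G(25) = 1.
Heap B: G(7) = 1.
Combined Grundy value = 1 ⊕ 1 = 0.
A winning move leaves total XOR = 0, i.e. changes one component's Grundy value g to g ⊕ X where X is the current total.
Heap A: target g' = 1⊕0 = 1, but every legal move changes the Grundy value (mex property), so 0 moves.
Heap B: target g' = 1⊕0 = 1, but every legal move changes the Grundy value (mex property), so 0 moves.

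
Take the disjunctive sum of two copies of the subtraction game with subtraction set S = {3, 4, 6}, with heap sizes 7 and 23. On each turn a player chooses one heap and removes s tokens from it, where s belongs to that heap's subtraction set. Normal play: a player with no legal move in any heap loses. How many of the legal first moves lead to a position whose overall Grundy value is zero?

All heaps use S = {3, 4, 6}:
n :  0  1  2  3  4  5  6  7  8  9 10 11 12 13 14 15 16 17 18 19 20 21 22 23
G :  0  0  0  1  1  1  2  2  2  0  0  0  1  1  1  2  2  2  0  0  0  1  1  1
Heap A: G(7) = 2.
Heap B: G(23) = 1.
Combined Grundy value = 2 ⊕ 1 = 3.
A winning move leaves total XOR = 0, i.e. changes one component's Grundy value g to g ⊕ X where X is the current total.
Heap A: need g' = 2⊕3 = 1. Options: 7−3→G=1, 7−4→G=1, 7−6→G=0. Hits: 2.
Heap B: need g' = 1⊕3 = 2. Options: 23−3→G=0, 23−4→G=0, 23−6→G=2. Hits: 1.

3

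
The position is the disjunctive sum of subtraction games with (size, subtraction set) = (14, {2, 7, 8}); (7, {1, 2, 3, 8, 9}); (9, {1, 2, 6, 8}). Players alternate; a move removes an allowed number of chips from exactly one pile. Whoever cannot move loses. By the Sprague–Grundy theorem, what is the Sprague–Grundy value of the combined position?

1

Pile A, S = {2, 7, 8}:
G(0) = 0
G(1) = mex{} = 0
G(2) = mex{0} = 1
G(3) = mex{0} = 1
G(4) = mex{1} = 0
G(5) = mex{1} = 0
G(6) = mex{0} = 1
G(7) = mex{0,0} = 1
G(8) = mex{1,0,0} = 2
G(9) = mex{1,1,0} = 2
G(10) = mex{2,1,1} = 0
G(11) = mex{2,0,1} = 3
G(12) = mex{0,0,0} = 1
G(13) = mex{3,1,0} = 2
G(14) = mex{1,1,1} = 0
G_A(14) = 0.
Pile B, S = {1, 2, 3, 8, 9}:
n : 0 1 2 3 4 5 6 7
G : 0 1 2 3 0 1 2 3
G_B(7) = 3.
Pile C, S = {1, 2, 6, 8}:
n : 0 1 2 3 4 5 6 7 8 9
G : 0 1 2 0 1 2 3 0 1 2
G_C(9) = 2.
Combined Grundy value = 0 ⊕ 3 ⊕ 2 = 1.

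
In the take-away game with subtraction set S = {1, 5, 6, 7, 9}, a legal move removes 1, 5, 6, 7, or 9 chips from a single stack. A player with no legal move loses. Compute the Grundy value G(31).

G(0) = 0
G(1) = mex{0} = 1
G(2) = mex{1} = 0
G(3) = mex{0} = 1
G(4) = mex{1} = 0
G(5) = mex{0,0} = 1
G(6) = mex{1,1,0} = 2
G(7) = mex{2,0,1,0} = 3
G(8) = mex{3,1,0,1} = 2
G(9) = mex{2,0,1,0,0} = 3
G(10) = mex{3,1,0,1,1} = 2
G(11) = mex{2,2,1,0,0} = 3
G(12) = mex{3,3,2,1,1} = 0
G(13) = mex{0,2,3,2,0} = 1
G(14) = mex{1,3,2,3,1} = 0
G(15) = mex{0,2,3,2,2} = 1
G(16) = mex{1,3,2,3,3} = 0
G(17) = mex{0,0,3,2,2} = 1
G(18) = mex{1,1,0,3,3} = 2
G(19) = mex{2,0,1,0,2} = 3
G(20) = mex{3,1,0,1,3} = 2
G(21) = mex{2,0,1,0,0} = 3
G(22) = mex{3,1,0,1,1} = 2
G(23) = mex{2,2,1,0,0} = 3
G(24) = mex{3,3,2,1,1} = 0
G(25) = mex{0,2,3,2,0} = 1
G(26) = mex{1,3,2,3,1} = 0
G(27) = mex{0,2,3,2,2} = 1
G(28) = mex{1,3,2,3,3} = 0
G(29) = mex{0,0,3,2,2} = 1
G(30) = mex{1,1,0,3,3} = 2
G(31) = mex{2,0,1,0,2} = 3

3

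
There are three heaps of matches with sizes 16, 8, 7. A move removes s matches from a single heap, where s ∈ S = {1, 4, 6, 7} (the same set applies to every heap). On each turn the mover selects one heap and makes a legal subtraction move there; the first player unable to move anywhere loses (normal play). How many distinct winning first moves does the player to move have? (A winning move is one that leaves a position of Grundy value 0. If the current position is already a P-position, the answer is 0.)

0

All heaps use S = {1, 4, 6, 7}:
n :  0  1  2  3  4  5  6  7  8  9 10 11 12 13 14 15 16
G :  0  1  0  1  2  0  1  2  3  2  0  1  2  0  1  0  1
Heap A: G(16) = 1.
Heap B: G(8) = 3.
Heap C: G(7) = 2.
Combined Grundy value = 1 ⊕ 3 ⊕ 2 = 0.
A winning move leaves total XOR = 0, i.e. changes one component's Grundy value g to g ⊕ X where X is the current total.
Heap A: target g' = 1⊕0 = 1, but every legal move changes the Grundy value (mex property), so 0 moves.
Heap B: target g' = 3⊕0 = 3, but every legal move changes the Grundy value (mex property), so 0 moves.
Heap C: target g' = 2⊕0 = 2, but every legal move changes the Grundy value (mex property), so 0 moves.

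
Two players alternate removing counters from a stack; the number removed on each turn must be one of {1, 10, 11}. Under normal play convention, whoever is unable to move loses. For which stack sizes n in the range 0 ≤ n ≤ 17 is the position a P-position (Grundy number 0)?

G(0) = 0
G(1) = mex{0} = 1
G(2) = mex{1} = 0
G(3) = mex{0} = 1
G(4) = mex{1} = 0
G(5) = mex{0} = 1
G(6) = mex{1} = 0
G(7) = mex{0} = 1
G(8) = mex{1} = 0
G(9) = mex{0} = 1
G(10) = mex{1,0} = 2
G(11) = mex{2,1,0} = 3
G(12) = mex{3,0,1} = 2
G(13) = mex{2,1,0} = 3
G(14) = mex{3,0,1} = 2
G(15) = mex{2,1,0} = 3
G(16) = mex{3,0,1} = 2
G(17) = mex{2,1,0} = 3
P-positions are exactly the n with G(n) = 0.

0, 2, 4, 6, 8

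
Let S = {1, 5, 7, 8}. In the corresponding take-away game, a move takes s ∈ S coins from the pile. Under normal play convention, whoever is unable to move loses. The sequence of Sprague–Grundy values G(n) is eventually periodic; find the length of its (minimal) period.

15

n :  0  1  2  3  4  5  6  7  8  9 10 11 12 13 14 15 16 17 18 19 20 21 22 23 24 25 26 27 28 29 30 31
G :  0  1  0  1  0  1  0  1  2  3  2  3  2  3  2  0  1  0  1  0  1  0  1  2  3  2  3  2  3  2  0  1
G(n+15) = G(n) holds for n = 0,…,7 (a full window of length max(S) = 8), so the sequence is purely periodic with period 15.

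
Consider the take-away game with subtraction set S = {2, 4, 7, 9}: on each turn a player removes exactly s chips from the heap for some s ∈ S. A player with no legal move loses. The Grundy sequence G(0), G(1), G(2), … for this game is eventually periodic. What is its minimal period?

n :  0  1  2  3  4  5  6  7  8  9 10 11 12 13 14 15 16 17 18 19 20 21 22 23
G :  0  0  1  1  2  2  0  3  1  4  2  0  0  1  1  2  2  0  3  1  4  2  0  0
G(n+11) = G(n) holds for n = 0,…,8 (a full window of length max(S) = 9), so the sequence is purely periodic with period 11.

11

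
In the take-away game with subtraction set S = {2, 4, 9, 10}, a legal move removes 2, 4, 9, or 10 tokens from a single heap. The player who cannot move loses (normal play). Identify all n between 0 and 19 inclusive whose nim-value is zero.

G(0) = 0
G(1) = mex{} = 0
G(2) = mex{0} = 1
G(3) = mex{0} = 1
G(4) = mex{1,0} = 2
G(5) = mex{1,0} = 2
G(6) = mex{2,1} = 0
G(7) = mex{2,1} = 0
G(8) = mex{0,2} = 1
G(9) = mex{0,2,0} = 1
G(10) = mex{1,0,0,0} = 2
G(11) = mex{1,0,1,0} = 2
G(12) = mex{2,1,1,1} = 0
G(13) = mex{2,1,2,1} = 0
G(14) = mex{0,2,2,2} = 1
G(15) = mex{0,2,0,2} = 1
G(16) = mex{1,0,0,0} = 2
G(17) = mex{1,0,1,0} = 2
G(18) = mex{2,1,1,1} = 0
G(19) = mex{2,1,2,1} = 0
P-positions are exactly the n with G(n) = 0.

0, 1, 6, 7, 12, 13, 18, 19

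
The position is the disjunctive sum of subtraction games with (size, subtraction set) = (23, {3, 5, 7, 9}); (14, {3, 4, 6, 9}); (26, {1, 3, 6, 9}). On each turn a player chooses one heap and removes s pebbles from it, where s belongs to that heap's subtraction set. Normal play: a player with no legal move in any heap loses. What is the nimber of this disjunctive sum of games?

Heap A, S = {3, 5, 7, 9}:
G(0) = 0
G(1) = mex{} = 0
G(2) = mex{} = 0
G(3) = mex{0} = 1
G(4) = mex{0} = 1
G(5) = mex{0,0} = 1
G(6) = mex{1,0} = 2
G(7) = mex{1,0,0} = 2
G(8) = mex{1,1,0} = 2
G(9) = mex{2,1,0,0} = 3
G(10) = mex{2,1,1,0} = 3
G(11) = mex{2,2,1,0} = 3
G(12) = mex{3,2,1,1} = 0
G(13) = mex{3,2,2,1} = 0
G(14) = mex{3,3,2,1} = 0
G(15) = mex{0,3,2,2} = 1
G(16) = mex{0,3,3,2} = 1
G(17) = mex{0,0,3,2} = 1
G(18) = mex{1,0,3,3} = 2
G(19) = mex{1,0,0,3} = 2
G(20) = mex{1,1,0,3} = 2
G(21) = mex{2,1,0,0} = 3
G(22) = mex{2,1,1,0} = 3
G(23) = mex{2,2,1,0} = 3
G_A(23) = 3.
Heap B, S = {3, 4, 6, 9}:
n :  0  1  2  3  4  5  6  7  8  9 10 11 12 13 14
G :  0  0  0  1  1  1  2  2  2  3  3  3  0  0  0
G_B(14) = 0.
Heap C, S = {1, 3, 6, 9}:
G(0) = 0
G(1) = mex{0} = 1
G(2) = mex{1} = 0
G(3) = mex{0,0} = 1
G(4) = mex{1,1} = 0
G(5) = mex{0,0} = 1
G(6) = mex{1,1,0} = 2
G(7) = mex{2,0,1} = 3
G(8) = mex{3,1,0} = 2
G(9) = mex{2,2,1,0} = 3
G(10) = mex{3,3,0,1} = 2
G(11) = mex{2,2,1,0} = 3
G(12) = mex{3,3,2,1} = 0
G(13) = mex{0,2,3,0} = 1
G(14) = mex{1,3,2,1} = 0
G(15) = mex{0,0,3,2} = 1
G(16) = mex{1,1,2,3} = 0
G(17) = mex{0,0,3,2} = 1
G(18) = mex{1,1,0,3} = 2
G(19) = mex{2,0,1,2} = 3
G(20) = mex{3,1,0,3} = 2
G(21) = mex{2,2,1,0} = 3
G(22) = mex{3,3,0,1} = 2
G(23) = mex{2,2,1,0} = 3
G(24) = mex{3,3,2,1} = 0
G(25) = mex{0,2,3,0} = 1
G(26) = mex{1,3,2,1} = 0
G_C(26) = 0.
Combined Grundy value = 3 ⊕ 0 ⊕ 0 = 3.

3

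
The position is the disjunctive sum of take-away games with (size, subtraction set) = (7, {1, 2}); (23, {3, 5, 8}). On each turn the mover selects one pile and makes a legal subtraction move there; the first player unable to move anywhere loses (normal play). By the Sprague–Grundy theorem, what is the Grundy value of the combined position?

1

Pile A, S = {1, 2}:
n : 0 1 2 3 4 5 6 7
G : 0 1 2 0 1 2 0 1
G_A(7) = 1.
Pile B, S = {3, 5, 8}:
n :  0  1  2  3  4  5  6  7  8  9 10 11 12 13 14 15 16 17 18 19 20 21 22 23
G :  0  0  0  1  1  1  2  2  2  3  3  0  0  0  1  1  1  2  2  2  3  3  0  0
G_B(23) = 0.
Combined Grundy value = 1 ⊕ 0 = 1.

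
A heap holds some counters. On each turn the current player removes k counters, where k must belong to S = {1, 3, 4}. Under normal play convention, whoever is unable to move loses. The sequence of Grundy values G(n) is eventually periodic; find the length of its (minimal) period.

G(0) = 0
G(1) = mex{0} = 1
G(2) = mex{1} = 0
G(3) = mex{0,0} = 1
G(4) = mex{1,1,0} = 2
G(5) = mex{2,0,1} = 3
G(6) = mex{3,1,0} = 2
G(7) = mex{2,2,1} = 0
G(8) = mex{0,3,2} = 1
G(9) = mex{1,2,3} = 0
G(10) = mex{0,0,2} = 1
G(11) = mex{1,1,0} = 2
G(12) = mex{2,0,1} = 3
G(13) = mex{3,1,0} = 2
G(14) = mex{2,2,1} = 0
G(15) = mex{0,3,2} = 1
G(n+7) = G(n) holds for n = 0,…,3 (a full window of length max(S) = 4), so the sequence is purely periodic with period 7.

7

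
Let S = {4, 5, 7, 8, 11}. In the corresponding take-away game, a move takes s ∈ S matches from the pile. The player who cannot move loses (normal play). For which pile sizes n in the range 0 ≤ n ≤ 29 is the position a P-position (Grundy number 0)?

0, 1, 2, 3, 15, 16, 17, 18

G(0) = 0
G(1) = mex{} = 0
G(2) = mex{} = 0
G(3) = mex{} = 0
G(4) = mex{0} = 1
G(5) = mex{0,0} = 1
G(6) = mex{0,0} = 1
G(7) = mex{0,0,0} = 1
G(8) = mex{1,0,0,0} = 2
G(9) = mex{1,1,0,0} = 2
G(10) = mex{1,1,0,0} = 2
G(11) = mex{1,1,1,0,0} = 2
G(12) = mex{2,1,1,1,0} = 3
G(13) = mex{2,2,1,1,0} = 3
G(14) = mex{2,2,1,1,0} = 3
G(15) = mex{2,2,2,1,1} = 0
G(16) = mex{3,2,2,2,1} = 0
G(17) = mex{3,3,2,2,1} = 0
G(18) = mex{3,3,2,2,1} = 0
G(19) = mex{0,3,3,2,2} = 1
G(20) = mex{0,0,3,3,2} = 1
G(21) = mex{0,0,3,3,2} = 1
G(22) = mex{0,0,0,3,2} = 1
G(23) = mex{1,0,0,0,3} = 2
G(24) = mex{1,1,0,0,3} = 2
G(25) = mex{1,1,0,0,3} = 2
G(26) = mex{1,1,1,0,0} = 2
G(27) = mex{2,1,1,1,0} = 3
G(28) = mex{2,2,1,1,0} = 3
G(29) = mex{2,2,1,1,0} = 3
P-positions are exactly the n with G(n) = 0.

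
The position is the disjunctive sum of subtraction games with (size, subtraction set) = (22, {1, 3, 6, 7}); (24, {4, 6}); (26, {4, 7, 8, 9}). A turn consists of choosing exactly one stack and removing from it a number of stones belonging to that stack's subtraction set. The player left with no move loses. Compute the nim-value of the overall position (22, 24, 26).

3

Stack A, S = {1, 3, 6, 7}:
n :  0  1  2  3  4  5  6  7  8  9 10 11 12 13 14 15 16 17 18 19 20 21 22
G :  0  1  0  1  0  1  2  3  2  3  2  3  0  1  0  1  0  1  2  3  2  3  2
G_A(22) = 2.
Stack B, S = {4, 6}:
n :  0  1  2  3  4  5  6  7  8  9 10 11 12 13 14 15 16 17 18 19 20 21 22 23 24
G :  0  0  0  0  1  1  1  1  2  2  0  0  0  0  1  1  1  1  2  2  0  0  0  0  1
G_B(24) = 1.
Stack C, S = {4, 7, 8, 9}:
G(0) = 0
G(1) = mex{} = 0
G(2) = mex{} = 0
G(3) = mex{} = 0
G(4) = mex{0} = 1
G(5) = mex{0} = 1
G(6) = mex{0} = 1
G(7) = mex{0,0} = 1
G(8) = mex{1,0,0} = 2
G(9) = mex{1,0,0,0} = 2
G(10) = mex{1,0,0,0} = 2
G(11) = mex{1,1,0,0} = 2
G(12) = mex{2,1,1,0} = 3
G(13) = mex{2,1,1,1} = 0
G(14) = mex{2,1,1,1} = 0
G(15) = mex{2,2,1,1} = 0
G(16) = mex{3,2,2,1} = 0
G(17) = mex{0,2,2,2} = 1
G(18) = mex{0,2,2,2} = 1
G(19) = mex{0,3,2,2} = 1
G(20) = mex{0,0,3,2} = 1
G(21) = mex{1,0,0,3} = 2
G(22) = mex{1,0,0,0} = 2
G(23) = mex{1,0,0,0} = 2
G(24) = mex{1,1,0,0} = 2
G(25) = mex{2,1,1,0} = 3
G(26) = mex{2,1,1,1} = 0
G_C(26) = 0.
Combined Grundy value = 2 ⊕ 1 ⊕ 0 = 3.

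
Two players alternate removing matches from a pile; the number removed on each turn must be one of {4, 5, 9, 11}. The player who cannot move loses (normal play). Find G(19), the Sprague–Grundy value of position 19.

n :  0  1  2  3  4  5  6  7  8  9 10 11 12 13 14 15 16 17 18 19
G :  0  0  0  0  1  1  1  1  2  2  2  2  3  3  3  0  0  0  0  1

1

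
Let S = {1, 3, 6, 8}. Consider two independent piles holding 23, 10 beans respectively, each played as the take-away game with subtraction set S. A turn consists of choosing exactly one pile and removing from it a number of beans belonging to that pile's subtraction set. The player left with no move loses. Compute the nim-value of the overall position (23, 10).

0

All piles use S = {1, 3, 6, 8}:
n :  0  1  2  3  4  5  6  7  8  9 10 11 12 13 14 15 16 17 18 19 20 21 22 23
G :  0  1  0  1  0  1  2  3  2  0  1  0  1  0  1  2  3  2  0  1  0  1  0  1
Pile A: G(23) = 1.
Pile B: G(10) = 1.
Combined Grundy value = 1 ⊕ 1 = 0.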